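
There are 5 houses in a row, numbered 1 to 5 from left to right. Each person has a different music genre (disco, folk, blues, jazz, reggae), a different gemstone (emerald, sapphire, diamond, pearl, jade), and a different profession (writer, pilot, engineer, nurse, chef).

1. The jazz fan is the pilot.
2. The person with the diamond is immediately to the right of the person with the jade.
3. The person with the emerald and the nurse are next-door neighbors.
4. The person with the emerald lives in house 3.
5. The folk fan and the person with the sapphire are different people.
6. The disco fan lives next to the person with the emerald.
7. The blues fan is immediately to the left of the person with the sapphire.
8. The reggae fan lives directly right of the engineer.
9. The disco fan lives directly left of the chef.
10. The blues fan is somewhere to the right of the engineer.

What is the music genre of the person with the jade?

folk

From clue 4, the person with the emerald must be in house 3.
The blues fan is narrowed to house 3 or 4; consider each.
Placing it in house 3 leads to a contradiction, so it's in house 4.
By clue 7, the person with the sapphire is in house 5.
House 2 gemstone: only diamond fits.
Clue 2 places the person with the jade in house 1.
By clue 9, the chef is in house 3.
That leaves disco as the music genre for house 2.
That leaves reggae as the music genre for house 3.
House 5 music genre: only jazz fits.
House 4's gemstone must be pearl (nothing else left).
By clue 1, the pilot is in house 5.
From clue 8, the engineer must be in house 2.
So house 1 gets folk for music genre.
The only profession still possible for house 1 is writer.
House 4's profession must be nurse (nothing else left).
So: house 1 = folk/jade/writer, house 2 = disco/diamond/engineer, house 3 = reggae/emerald/chef, house 4 = blues/pearl/nurse, house 5 = jazz/sapphire/pilot.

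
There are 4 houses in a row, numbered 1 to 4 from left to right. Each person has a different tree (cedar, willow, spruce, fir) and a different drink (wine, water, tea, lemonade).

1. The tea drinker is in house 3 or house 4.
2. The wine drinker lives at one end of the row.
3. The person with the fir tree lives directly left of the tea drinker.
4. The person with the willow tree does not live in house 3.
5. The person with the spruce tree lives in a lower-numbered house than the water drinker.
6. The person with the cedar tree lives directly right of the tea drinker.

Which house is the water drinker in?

The person with the cedar tree is in house 4 (clue 6).
By clue 6, the tea drinker is in house 3.
The person with the fir tree is in house 2 (clue 3).
House 3's tree must be spruce (nothing else left).
By clue 5, the water drinker is in house 4.
That leaves willow as the tree for house 1.
House 2's drink must be lemonade (nothing else left).
House 1's drink must be wine (nothing else left).
So: house 1 = willow/wine, house 2 = fir/lemonade, house 3 = spruce/tea, house 4 = cedar/water.

4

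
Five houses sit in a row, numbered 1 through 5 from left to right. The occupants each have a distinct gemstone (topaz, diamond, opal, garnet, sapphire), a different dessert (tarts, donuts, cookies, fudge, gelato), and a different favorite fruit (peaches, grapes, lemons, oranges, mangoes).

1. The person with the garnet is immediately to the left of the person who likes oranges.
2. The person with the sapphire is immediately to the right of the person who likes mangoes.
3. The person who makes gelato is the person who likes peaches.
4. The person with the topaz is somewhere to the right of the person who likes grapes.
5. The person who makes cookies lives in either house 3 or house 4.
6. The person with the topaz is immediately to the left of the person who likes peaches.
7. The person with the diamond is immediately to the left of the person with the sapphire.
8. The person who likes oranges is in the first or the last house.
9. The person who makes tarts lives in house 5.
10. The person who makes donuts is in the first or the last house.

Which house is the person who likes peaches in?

By clue 8, the person who likes oranges is in house 5.
Clue 9: the person who makes tarts is in house 5.
House 1's dessert must be donuts (nothing else left).
Clue 1 places the person with the garnet in house 4.
That leaves fudge as the dessert for house 2.
House 5 gemstone: only opal fits.
House 1's gemstone must be diamond (nothing else left).
Clue 7: the person with the sapphire is in house 2.
House 3's gemstone must be topaz (nothing else left).
Clue 2 places the person who likes mangoes in house 1.
The person who likes peaches is in house 4 (clue 6).
House 3 favorite fruit: only lemons fits.
Clue 3 places the person who makes gelato in house 4.
House 3's dessert must be cookies (nothing else left).
So house 2 gets grapes for favorite fruit.
So: house 1 = diamond/donuts/mangoes, house 2 = sapphire/fudge/grapes, house 3 = topaz/cookies/lemons, house 4 = garnet/gelato/peaches, house 5 = opal/tarts/oranges.

4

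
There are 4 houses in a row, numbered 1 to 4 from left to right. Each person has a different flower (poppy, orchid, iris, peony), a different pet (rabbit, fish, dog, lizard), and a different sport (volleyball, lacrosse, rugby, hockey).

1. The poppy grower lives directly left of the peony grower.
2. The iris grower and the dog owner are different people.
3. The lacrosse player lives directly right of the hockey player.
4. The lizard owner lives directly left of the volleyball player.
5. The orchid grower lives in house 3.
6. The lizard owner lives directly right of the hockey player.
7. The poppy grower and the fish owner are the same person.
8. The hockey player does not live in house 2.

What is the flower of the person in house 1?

Clue 5 places the orchid grower in house 3.
From clue 8, the hockey player must be in house 1.
By clue 1, the poppy grower is in house 1.
From clue 1, the peony grower must be in house 2.
Clue 3 places the lacrosse player in house 2.
Clue 6: the lizard owner is in house 2.
Clue 7: the fish owner is in house 1.
So house 4 gets iris for flower.
Clue 2: the dog owner is in house 3.
Clue 4: the volleyball player is in house 3.
House 4 pet: only rabbit fits.
The only sport still possible for house 4 is rugby.
So: house 1 = poppy/fish/hockey, house 2 = peony/lizard/lacrosse, house 3 = orchid/dog/volleyball, house 4 = iris/rabbit/rugby.

poppy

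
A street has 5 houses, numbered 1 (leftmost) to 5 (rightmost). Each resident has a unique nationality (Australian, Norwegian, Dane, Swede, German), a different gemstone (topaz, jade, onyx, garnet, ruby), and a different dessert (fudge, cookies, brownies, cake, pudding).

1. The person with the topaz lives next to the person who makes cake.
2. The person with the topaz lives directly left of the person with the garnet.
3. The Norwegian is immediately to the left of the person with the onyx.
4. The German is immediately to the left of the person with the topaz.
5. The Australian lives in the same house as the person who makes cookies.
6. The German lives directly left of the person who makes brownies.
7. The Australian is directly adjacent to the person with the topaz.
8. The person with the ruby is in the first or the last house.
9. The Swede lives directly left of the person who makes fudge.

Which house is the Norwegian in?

The person with the ruby is narrowed to house 1 or 5; consider each.
Placing it in house 5 leads to a contradiction, so it's in house 1.
The German is narrowed to house 1 or 2 or 3; consider each.
Placing it in house 1 and house 2 leads to a contradiction, so it's in house 3.
Clue 4 places the person with the topaz in house 4.
Clue 6 places the person who makes brownies in house 4.
From clue 2, the person with the garnet must be in house 5.
Clue 5 places the person who makes cookies in house 5.
So house 5 gets Australian for nationality.
The only dessert still possible for house 1 is pudding.
So house 2 gets fudge for dessert.
That leaves cake as the dessert for house 3.
Clue 9 places the Swede in house 1.
That leaves Dane as the nationality for house 4.
Clue 3: the person with the onyx is in house 3.
So house 2 gets Norwegian for nationality.
House 2's gemstone must be jade (nothing else left).
So: house 1 = Swede/ruby/pudding, house 2 = Norwegian/jade/fudge, house 3 = German/onyx/cake, house 4 = Dane/topaz/brownies, house 5 = Australian/garnet/cookies.

2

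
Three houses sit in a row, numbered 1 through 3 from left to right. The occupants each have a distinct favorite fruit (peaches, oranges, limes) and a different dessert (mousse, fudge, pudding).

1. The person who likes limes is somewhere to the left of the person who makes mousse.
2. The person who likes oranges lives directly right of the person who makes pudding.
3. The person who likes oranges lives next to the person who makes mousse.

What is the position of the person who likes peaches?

The person who likes limes is narrowed to house 1 or 2; consider each.
Placing it in house 2 leads to a contradiction, so it's in house 1.
The person who likes oranges is narrowed to house 2 or 3; consider each.
Placing it in house 3 leads to a contradiction, so it's in house 2.
Clue 2 places the person who makes pudding in house 1.
From clue 3, the person who makes mousse must be in house 3.
The only favorite fruit still possible for house 3 is peaches.
So house 2 gets fudge for dessert.
So: house 1 = limes/pudding, house 2 = oranges/fudge, house 3 = peaches/mousse.

3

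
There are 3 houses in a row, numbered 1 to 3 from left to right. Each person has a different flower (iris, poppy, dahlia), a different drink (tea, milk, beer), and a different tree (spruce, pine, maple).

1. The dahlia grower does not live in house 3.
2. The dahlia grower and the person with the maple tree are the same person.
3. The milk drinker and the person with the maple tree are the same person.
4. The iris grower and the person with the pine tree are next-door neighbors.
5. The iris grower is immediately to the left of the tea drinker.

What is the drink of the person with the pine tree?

The only flower still possible for house 3 is poppy.
The dahlia grower is narrowed to house 1 or 2; consider each.
Placing it in house 2 leads to a contradiction, so it's in house 1.
The person with the maple tree is in house 1 (clue 2).
The milk drinker is in house 1 (clue 3).
So house 2 gets iris for flower.
The person with the pine tree is in house 3 (clue 4).
Clue 5: the tea drinker is in house 3.
So house 2 gets beer for drink.
That leaves spruce as the tree for house 2.
So: house 1 = dahlia/milk/maple, house 2 = iris/beer/spruce, house 3 = poppy/tea/pine.

tea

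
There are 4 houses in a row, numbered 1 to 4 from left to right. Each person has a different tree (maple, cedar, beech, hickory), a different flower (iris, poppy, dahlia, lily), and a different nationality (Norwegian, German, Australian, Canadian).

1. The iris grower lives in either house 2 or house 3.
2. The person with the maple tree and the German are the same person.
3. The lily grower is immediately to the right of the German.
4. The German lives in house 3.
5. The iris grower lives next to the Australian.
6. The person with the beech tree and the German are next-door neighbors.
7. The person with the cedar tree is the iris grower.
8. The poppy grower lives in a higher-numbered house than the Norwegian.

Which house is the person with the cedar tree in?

2

By clue 4, the German is in house 3.
House 1's flower must be dahlia (nothing else left).
From clue 2, the person with the maple tree must be in house 3.
Clue 3: the lily grower is in house 4.
So house 1 gets hickory for tree.
The only tree still possible for house 2 is cedar.
So house 4 gets beech for tree.
By clue 7, the iris grower is in house 2.
That leaves poppy as the flower for house 3.
The Australian is in house 1 (clue 5).
The only nationality still possible for house 4 is Canadian.
House 2's nationality must be Norwegian (nothing else left).
So: house 1 = hickory/dahlia/Australian, house 2 = cedar/iris/Norwegian, house 3 = maple/poppy/German, house 4 = beech/lily/Canadian.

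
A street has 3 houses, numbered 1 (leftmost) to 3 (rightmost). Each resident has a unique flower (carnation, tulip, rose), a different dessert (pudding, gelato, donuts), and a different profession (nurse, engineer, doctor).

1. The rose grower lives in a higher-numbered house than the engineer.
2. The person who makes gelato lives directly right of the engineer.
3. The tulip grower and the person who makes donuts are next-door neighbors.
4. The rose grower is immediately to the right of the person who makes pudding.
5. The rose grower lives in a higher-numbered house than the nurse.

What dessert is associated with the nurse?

donuts

The only profession still possible for house 3 is doctor.
The rose grower is narrowed to house 2 or 3; consider each.
Placing it in house 2 leads to a contradiction, so it's in house 3.
Clue 4 places the person who makes pudding in house 2.
The only dessert still possible for house 1 is donuts.
So house 3 gets gelato for dessert.
The engineer is in house 2 (clue 2).
The tulip grower is in house 2 (clue 3).
The only flower still possible for house 1 is carnation.
House 1 profession: only nurse fits.
So: house 1 = carnation/donuts/nurse, house 2 = tulip/pudding/engineer, house 3 = rose/gelato/doctor.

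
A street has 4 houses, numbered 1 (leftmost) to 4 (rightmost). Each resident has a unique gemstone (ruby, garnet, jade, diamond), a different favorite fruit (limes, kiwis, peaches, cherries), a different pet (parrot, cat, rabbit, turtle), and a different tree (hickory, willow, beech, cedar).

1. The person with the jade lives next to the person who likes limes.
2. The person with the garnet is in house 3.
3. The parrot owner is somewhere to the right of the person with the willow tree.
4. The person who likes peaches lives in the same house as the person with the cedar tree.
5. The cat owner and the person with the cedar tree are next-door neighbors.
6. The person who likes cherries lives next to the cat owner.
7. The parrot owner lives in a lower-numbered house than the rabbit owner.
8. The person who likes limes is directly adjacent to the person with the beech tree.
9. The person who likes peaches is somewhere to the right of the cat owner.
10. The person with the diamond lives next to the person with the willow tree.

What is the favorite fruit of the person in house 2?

By clue 2, the person with the garnet is in house 3.
The person with the diamond is narrowed to house 1 or 2; consider each.
Placing it in house 1 leads to a contradiction, so it's in house 2.
Clue 10 places the person with the willow tree in house 1.
The person with the jade is narrowed to house 1 or 4; consider each.
Placing it in house 1 leads to a contradiction, so it's in house 4.
From clue 1, the person who likes limes must be in house 3.
So house 1 gets ruby for gemstone.
House 1's favorite fruit must be kiwis (nothing else left).
So house 3 gets hickory for tree.
The person who likes cherries is narrowed to house 2 or 4; consider each.
Placing it in house 4 leads to a contradiction, so it's in house 2.
That leaves peaches as the favorite fruit for house 4.
By clue 4, the person with the cedar tree is in house 4.
From clue 5, the cat owner must be in house 3.
The only pet still possible for house 1 is turtle.
So house 2 gets parrot for pet.
So house 4 gets rabbit for pet.
House 2's tree must be beech (nothing else left).
So: house 1 = ruby/kiwis/turtle/willow, house 2 = diamond/cherries/parrot/beech, house 3 = garnet/limes/cat/hickory, house 4 = jade/peaches/rabbit/cedar.

cherries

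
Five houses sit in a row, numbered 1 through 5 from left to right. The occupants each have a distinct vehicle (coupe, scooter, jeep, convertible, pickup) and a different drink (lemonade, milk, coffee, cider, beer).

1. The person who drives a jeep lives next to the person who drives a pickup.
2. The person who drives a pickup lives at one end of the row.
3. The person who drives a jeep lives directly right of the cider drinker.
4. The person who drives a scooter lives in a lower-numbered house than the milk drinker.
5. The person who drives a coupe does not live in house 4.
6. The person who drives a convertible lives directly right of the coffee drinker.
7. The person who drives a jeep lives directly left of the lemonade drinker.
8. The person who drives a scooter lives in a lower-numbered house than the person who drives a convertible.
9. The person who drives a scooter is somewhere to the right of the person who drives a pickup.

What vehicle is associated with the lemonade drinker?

coupe

Clue 9 places the person who drives a pickup in house 1.
Clue 1: the person who drives a jeep is in house 2.
Clue 3 places the cider drinker in house 1.
From clue 7, the lemonade drinker must be in house 3.
By clue 8, the person who drives a convertible is in house 5.
The only vehicle still possible for house 4 is scooter.
From clue 4, the milk drinker must be in house 5.
By clue 6, the coffee drinker is in house 4.
That leaves coupe as the vehicle for house 3.
House 2 drink: only beer fits.
So: house 1 = pickup/cider, house 2 = jeep/beer, house 3 = coupe/lemonade, house 4 = scooter/coffee, house 5 = convertible/milk.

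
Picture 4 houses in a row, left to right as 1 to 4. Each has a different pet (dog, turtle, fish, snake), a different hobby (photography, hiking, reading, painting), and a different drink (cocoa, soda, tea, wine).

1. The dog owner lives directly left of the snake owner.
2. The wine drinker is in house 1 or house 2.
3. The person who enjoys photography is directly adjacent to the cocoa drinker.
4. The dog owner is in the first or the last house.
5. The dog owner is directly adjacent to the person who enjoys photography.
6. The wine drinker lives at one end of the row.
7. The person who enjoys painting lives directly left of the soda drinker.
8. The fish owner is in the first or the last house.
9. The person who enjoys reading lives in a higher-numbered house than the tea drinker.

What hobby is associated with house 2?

photography

The dog owner is in house 1 (clue 4).
Clue 5 places the person who enjoys photography in house 2.
By clue 6, the wine drinker is in house 1.
That leaves fish as the pet for house 4.
By clue 1, the snake owner is in house 2.
Clue 3 places the cocoa drinker in house 3.
The only pet still possible for house 3 is turtle.
That leaves tea as the drink for house 2.
The only drink still possible for house 4 is soda.
By clue 7, the person who enjoys painting is in house 3.
The only hobby still possible for house 1 is hiking.
The only hobby still possible for house 4 is reading.
So: house 1 = dog/hiking/wine, house 2 = snake/photography/tea, house 3 = turtle/painting/cocoa, house 4 = fish/reading/soda.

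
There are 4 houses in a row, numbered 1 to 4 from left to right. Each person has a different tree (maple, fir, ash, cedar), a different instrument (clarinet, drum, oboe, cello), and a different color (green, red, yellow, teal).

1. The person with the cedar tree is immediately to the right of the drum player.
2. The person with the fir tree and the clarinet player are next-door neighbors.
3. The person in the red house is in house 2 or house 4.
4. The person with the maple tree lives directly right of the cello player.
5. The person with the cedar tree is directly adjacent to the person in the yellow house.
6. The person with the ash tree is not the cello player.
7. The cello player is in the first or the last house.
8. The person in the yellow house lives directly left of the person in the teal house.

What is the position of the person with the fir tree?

The cello player is in house 1 (clue 7).
By clue 4, the person with the maple tree is in house 2.
That leaves fir as the tree for house 1.
House 1's color must be green (nothing else left).
Clue 2 places the clarinet player in house 2.
House 3's instrument must be drum (nothing else left).
House 4's instrument must be oboe (nothing else left).
Clue 1 places the person with the cedar tree in house 4.
From clue 5, the person in the yellow house must be in house 3.
Clue 8 places the person in the teal house in house 4.
House 3 tree: only ash fits.
That leaves red as the color for house 2.
So: house 1 = fir/cello/green, house 2 = maple/clarinet/red, house 3 = ash/drum/yellow, house 4 = cedar/oboe/teal.

1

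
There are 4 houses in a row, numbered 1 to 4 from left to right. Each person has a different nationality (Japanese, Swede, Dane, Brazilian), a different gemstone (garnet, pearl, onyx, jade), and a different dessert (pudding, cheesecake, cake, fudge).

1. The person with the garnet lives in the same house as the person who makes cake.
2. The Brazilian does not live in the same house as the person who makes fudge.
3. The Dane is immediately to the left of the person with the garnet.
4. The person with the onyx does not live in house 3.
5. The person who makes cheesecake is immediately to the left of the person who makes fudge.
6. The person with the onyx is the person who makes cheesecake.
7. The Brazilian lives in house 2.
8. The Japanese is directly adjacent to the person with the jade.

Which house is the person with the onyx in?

2

By clue 7, the Brazilian is in house 2.
The person who makes cheesecake is in house 2 (clue 5).
Clue 5: the person who makes fudge is in house 3.
From clue 6, the person with the onyx must be in house 2.
House 1 gemstone: only pearl fits.
That leaves jade as the gemstone for house 3.
So house 4 gets garnet for gemstone.
House 1 dessert: only pudding fits.
So house 4 gets cake for dessert.
From clue 3, the Dane must be in house 3.
From clue 8, the Japanese must be in house 4.
So house 1 gets Swede for nationality.
So: house 1 = Swede/pearl/pudding, house 2 = Brazilian/onyx/cheesecake, house 3 = Dane/jade/fudge, house 4 = Japanese/garnet/cake.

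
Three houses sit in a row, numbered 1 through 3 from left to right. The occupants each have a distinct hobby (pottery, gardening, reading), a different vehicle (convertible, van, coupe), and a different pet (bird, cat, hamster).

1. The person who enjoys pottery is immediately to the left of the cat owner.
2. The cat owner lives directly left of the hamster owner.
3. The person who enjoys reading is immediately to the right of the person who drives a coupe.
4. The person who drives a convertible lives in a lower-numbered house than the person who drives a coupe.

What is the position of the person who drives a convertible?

The cat owner is in house 2 (clue 2).
Clue 2: the hamster owner is in house 3.
From clue 4, the person who drives a convertible must be in house 1.
From clue 4, the person who drives a coupe must be in house 2.
House 3 vehicle: only van fits.
House 1 pet: only bird fits.
By clue 1, the person who enjoys pottery is in house 1.
By clue 3, the person who enjoys reading is in house 3.
That leaves gardening as the hobby for house 2.
So: house 1 = pottery/convertible/bird, house 2 = gardening/coupe/cat, house 3 = reading/van/hamster.

1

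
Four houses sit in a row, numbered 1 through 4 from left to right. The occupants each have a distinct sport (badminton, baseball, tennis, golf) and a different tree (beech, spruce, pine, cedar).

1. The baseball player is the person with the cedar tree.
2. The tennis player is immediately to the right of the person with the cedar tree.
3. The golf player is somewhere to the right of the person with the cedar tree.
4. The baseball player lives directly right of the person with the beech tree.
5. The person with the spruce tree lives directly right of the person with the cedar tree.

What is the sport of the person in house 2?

baseball

That leaves badminton as the sport for house 1.
The only sport still possible for house 2 is baseball.
Clue 1 places the person with the cedar tree in house 2.
From clue 2, the tennis player must be in house 3.
Clue 4 places the person with the beech tree in house 1.
Clue 5 places the person with the spruce tree in house 3.
House 4 sport: only golf fits.
That leaves pine as the tree for house 4.
So: house 1 = badminton/beech, house 2 = baseball/cedar, house 3 = tennis/spruce, house 4 = golf/pine.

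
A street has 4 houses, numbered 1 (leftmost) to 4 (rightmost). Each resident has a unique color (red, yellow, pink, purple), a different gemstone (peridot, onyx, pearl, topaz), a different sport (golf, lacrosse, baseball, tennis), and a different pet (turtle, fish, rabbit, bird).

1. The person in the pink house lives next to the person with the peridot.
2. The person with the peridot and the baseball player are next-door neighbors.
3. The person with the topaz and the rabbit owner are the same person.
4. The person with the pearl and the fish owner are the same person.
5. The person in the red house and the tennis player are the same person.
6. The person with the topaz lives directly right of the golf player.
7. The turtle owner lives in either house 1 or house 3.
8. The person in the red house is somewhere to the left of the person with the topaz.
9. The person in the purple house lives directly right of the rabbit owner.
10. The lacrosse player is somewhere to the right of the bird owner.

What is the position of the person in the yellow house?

2

House 4 pet: only fish fits.
Clue 4: the person with the pearl is in house 4.
The person in the purple house is narrowed to house 3 or 4; consider each.
Placing it in house 3 leads to a contradiction, so it's in house 4.
Clue 9: the rabbit owner is in house 3.
The only pet still possible for house 2 is bird.
By clue 3, the person with the topaz is in house 3.
Clue 6 places the golf player in house 2.
House 1's sport must be tennis (nothing else left).
So house 1 gets turtle for pet.
The person with the peridot is in house 2 (clue 2).
Clue 2: the baseball player is in house 3.
Clue 5: the person in the red house is in house 1.
House 1 gemstone: only onyx fits.
The only sport still possible for house 4 is lacrosse.
From clue 1, the person in the pink house must be in house 3.
House 2's color must be yellow (nothing else left).
So: house 1 = red/onyx/tennis/turtle, house 2 = yellow/peridot/golf/bird, house 3 = pink/topaz/baseball/rabbit, house 4 = purple/pearl/lacrosse/fish.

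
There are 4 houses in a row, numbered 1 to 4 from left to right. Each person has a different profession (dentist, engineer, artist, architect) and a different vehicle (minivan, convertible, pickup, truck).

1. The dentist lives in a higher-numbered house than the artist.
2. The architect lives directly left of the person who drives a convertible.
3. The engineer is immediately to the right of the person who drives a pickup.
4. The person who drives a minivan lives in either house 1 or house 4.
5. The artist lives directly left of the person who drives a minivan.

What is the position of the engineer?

2

By clue 5, the artist is in house 3.
By clue 5, the person who drives a minivan is in house 4.
So house 1 gets architect for profession.
The dentist is in house 4 (clue 1).
By clue 2, the person who drives a convertible is in house 2.
House 2's profession must be engineer (nothing else left).
From clue 3, the person who drives a pickup must be in house 1.
So house 3 gets truck for vehicle.
So: house 1 = architect/pickup, house 2 = engineer/convertible, house 3 = artist/truck, house 4 = dentist/minivan.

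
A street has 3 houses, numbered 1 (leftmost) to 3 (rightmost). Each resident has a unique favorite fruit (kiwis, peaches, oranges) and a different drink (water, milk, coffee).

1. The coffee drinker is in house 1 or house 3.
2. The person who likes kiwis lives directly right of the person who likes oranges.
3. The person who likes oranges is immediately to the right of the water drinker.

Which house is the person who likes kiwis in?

Clue 3 places the person who likes oranges in house 2.
Clue 3 places the water drinker in house 1.
House 1 favorite fruit: only peaches fits.
House 3 favorite fruit: only kiwis fits.
House 2's drink must be milk (nothing else left).
House 3 drink: only coffee fits.
So: house 1 = peaches/water, house 2 = oranges/milk, house 3 = kiwis/coffee.

3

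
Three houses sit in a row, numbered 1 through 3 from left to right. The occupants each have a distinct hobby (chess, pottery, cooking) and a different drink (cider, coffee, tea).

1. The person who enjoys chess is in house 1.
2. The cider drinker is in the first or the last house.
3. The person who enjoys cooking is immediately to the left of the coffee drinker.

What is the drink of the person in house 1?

cider

Clue 1: the person who enjoys chess is in house 1.
The only hobby still possible for house 2 is cooking.
The only hobby still possible for house 3 is pottery.
The coffee drinker is in house 3 (clue 3).
So house 2 gets tea for drink.
House 1's drink must be cider (nothing else left).
So: house 1 = chess/cider, house 2 = cooking/tea, house 3 = pottery/coffee.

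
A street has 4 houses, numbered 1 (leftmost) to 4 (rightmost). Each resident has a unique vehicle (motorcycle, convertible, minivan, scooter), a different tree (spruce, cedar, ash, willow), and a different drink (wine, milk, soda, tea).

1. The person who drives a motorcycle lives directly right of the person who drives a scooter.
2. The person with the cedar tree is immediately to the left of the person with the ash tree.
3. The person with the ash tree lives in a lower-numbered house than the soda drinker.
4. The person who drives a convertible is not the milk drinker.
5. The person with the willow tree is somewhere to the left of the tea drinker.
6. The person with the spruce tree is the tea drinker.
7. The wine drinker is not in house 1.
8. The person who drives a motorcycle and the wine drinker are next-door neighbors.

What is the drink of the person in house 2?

The only tree still possible for house 4 is spruce.
The only drink still possible for house 1 is milk.
By clue 6, the tea drinker is in house 4.
That leaves wine as the drink for house 2.
So house 3 gets soda for drink.
Clue 3: the person with the ash tree is in house 2.
From clue 8, the person who drives a motorcycle must be in house 3.
House 3's tree must be willow (nothing else left).
Clue 1: the person who drives a scooter is in house 2.
That leaves minivan as the vehicle for house 1.
House 4 vehicle: only convertible fits.
So house 1 gets cedar for tree.
So: house 1 = minivan/cedar/milk, house 2 = scooter/ash/wine, house 3 = motorcycle/willow/soda, house 4 = convertible/spruce/tea.

wine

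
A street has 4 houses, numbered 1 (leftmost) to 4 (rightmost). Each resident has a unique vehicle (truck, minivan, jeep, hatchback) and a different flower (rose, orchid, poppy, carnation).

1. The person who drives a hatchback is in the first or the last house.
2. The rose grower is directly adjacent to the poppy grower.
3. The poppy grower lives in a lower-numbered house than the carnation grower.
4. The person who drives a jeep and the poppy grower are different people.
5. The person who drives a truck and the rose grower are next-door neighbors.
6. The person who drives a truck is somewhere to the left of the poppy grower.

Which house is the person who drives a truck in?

1

The person who drives a hatchback is narrowed to house 1 or 4; consider each.
Placing it in house 1 leads to a contradiction, so it's in house 4.
The person who drives a truck is narrowed to house 1 or 2; consider each.
Placing it in house 2 leads to a contradiction, so it's in house 1.
Clue 5 places the rose grower in house 2.
House 1's flower must be orchid (nothing else left).
The only flower still possible for house 3 is poppy.
House 4's flower must be carnation (nothing else left).
Clue 4 places the person who drives a jeep in house 2.
That leaves minivan as the vehicle for house 3.
So: house 1 = truck/orchid, house 2 = jeep/rose, house 3 = minivan/poppy, house 4 = hatchback/carnation.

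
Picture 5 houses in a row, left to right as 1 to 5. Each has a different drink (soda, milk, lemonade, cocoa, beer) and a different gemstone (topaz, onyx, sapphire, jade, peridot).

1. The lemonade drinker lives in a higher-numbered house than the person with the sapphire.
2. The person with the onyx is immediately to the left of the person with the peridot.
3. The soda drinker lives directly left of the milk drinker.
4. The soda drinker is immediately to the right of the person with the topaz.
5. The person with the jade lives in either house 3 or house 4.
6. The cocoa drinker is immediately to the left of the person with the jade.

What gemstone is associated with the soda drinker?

So house 1 gets beer for drink.
House 5's gemstone must be peridot (nothing else left).
The person with the onyx is in house 4 (clue 2).
House 3 gemstone: only jade fits.
Clue 6: the cocoa drinker is in house 2.
By clue 3, the milk drinker is in house 4.
Clue 4: the person with the topaz is in house 2.
The only drink still possible for house 3 is soda.
House 5 drink: only lemonade fits.
House 1's gemstone must be sapphire (nothing else left).
So: house 1 = beer/sapphire, house 2 = cocoa/topaz, house 3 = soda/jade, house 4 = milk/onyx, house 5 = lemonade/peridot.

jade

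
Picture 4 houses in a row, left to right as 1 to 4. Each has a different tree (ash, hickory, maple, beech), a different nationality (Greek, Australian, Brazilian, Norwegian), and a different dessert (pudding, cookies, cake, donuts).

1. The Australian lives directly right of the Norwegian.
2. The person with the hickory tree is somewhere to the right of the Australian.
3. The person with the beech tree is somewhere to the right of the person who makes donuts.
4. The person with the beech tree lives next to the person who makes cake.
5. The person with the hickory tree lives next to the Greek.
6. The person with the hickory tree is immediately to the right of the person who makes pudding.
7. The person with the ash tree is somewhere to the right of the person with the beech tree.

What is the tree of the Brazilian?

hickory

That leaves maple as the tree for house 1.
The only tree still possible for house 2 is beech.
Clue 3 places the person who makes donuts in house 1.
House 4's dessert must be cookies (nothing else left).
The only dessert still possible for house 2 is pudding.
That leaves cake as the dessert for house 3.
By clue 6, the person with the hickory tree is in house 3.
So house 4 gets ash for tree.
By clue 2, the Australian is in house 2.
The only nationality still possible for house 1 is Norwegian.
So house 3 gets Brazilian for nationality.
House 4 nationality: only Greek fits.
So: house 1 = maple/Norwegian/donuts, house 2 = beech/Australian/pudding, house 3 = hickory/Brazilian/cake, house 4 = ash/Greek/cookies.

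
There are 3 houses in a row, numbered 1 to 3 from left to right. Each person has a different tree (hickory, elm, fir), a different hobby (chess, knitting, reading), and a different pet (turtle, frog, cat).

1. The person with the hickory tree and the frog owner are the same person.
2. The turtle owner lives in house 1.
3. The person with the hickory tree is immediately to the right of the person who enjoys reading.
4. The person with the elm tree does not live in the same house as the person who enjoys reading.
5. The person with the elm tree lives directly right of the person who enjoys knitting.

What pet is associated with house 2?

frog

Clue 2: the turtle owner is in house 1.
That leaves fir as the tree for house 1.
The only hobby still possible for house 3 is chess.
The person with the elm tree is narrowed to house 2 or 3; consider each.
Placing it in house 2 leads to a contradiction, so it's in house 3.
Clue 5: the person who enjoys knitting is in house 2.
So house 2 gets hickory for tree.
House 1's hobby must be reading (nothing else left).
The frog owner is in house 2 (clue 1).
So house 3 gets cat for pet.
So: house 1 = fir/reading/turtle, house 2 = hickory/knitting/frog, house 3 = elm/chess/cat.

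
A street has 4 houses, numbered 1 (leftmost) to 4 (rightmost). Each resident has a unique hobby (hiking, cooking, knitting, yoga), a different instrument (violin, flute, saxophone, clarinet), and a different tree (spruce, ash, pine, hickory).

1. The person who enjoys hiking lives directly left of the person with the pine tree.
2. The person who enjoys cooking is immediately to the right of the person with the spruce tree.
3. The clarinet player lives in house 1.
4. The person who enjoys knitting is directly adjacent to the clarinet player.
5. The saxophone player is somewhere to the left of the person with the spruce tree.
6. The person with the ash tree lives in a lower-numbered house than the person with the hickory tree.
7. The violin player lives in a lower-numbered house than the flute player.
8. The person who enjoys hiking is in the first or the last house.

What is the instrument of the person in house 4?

flute

Clue 3: the clarinet player is in house 1.
Clue 4: the person who enjoys knitting is in house 2.
Clue 8: the person who enjoys hiking is in house 1.
So house 4 gets flute for instrument.
House 1 tree: only ash fits.
From clue 1, the person with the pine tree must be in house 2.
Clue 5: the person with the spruce tree is in house 3.
House 2's instrument must be saxophone (nothing else left).
House 3 instrument: only violin fits.
House 4's tree must be hickory (nothing else left).
Clue 2 places the person who enjoys cooking in house 4.
So house 3 gets yoga for hobby.
So: house 1 = hiking/clarinet/ash, house 2 = knitting/saxophone/pine, house 3 = yoga/violin/spruce, house 4 = cooking/flute/hickory.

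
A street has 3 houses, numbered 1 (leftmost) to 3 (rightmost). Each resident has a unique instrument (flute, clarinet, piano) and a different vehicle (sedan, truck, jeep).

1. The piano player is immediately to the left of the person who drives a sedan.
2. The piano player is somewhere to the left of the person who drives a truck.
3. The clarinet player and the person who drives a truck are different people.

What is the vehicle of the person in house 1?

jeep

So house 1 gets jeep for vehicle.
The piano player is narrowed to house 1 or 2; consider each.
Placing it in house 2 leads to a contradiction, so it's in house 1.
Clue 1: the person who drives a sedan is in house 2.
So house 3 gets truck for vehicle.
By clue 3, the clarinet player is in house 2.
House 3's instrument must be flute (nothing else left).
So: house 1 = piano/jeep, house 2 = clarinet/sedan, house 3 = flute/truck.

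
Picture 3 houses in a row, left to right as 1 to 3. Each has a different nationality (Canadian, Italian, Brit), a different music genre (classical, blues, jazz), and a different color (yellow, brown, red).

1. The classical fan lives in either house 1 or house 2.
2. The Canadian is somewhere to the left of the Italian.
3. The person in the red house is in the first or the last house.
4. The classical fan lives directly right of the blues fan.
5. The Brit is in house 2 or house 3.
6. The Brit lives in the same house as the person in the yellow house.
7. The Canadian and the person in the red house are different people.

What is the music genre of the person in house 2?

By clue 4, the classical fan is in house 2.
From clue 4, the blues fan must be in house 1.
House 1 nationality: only Canadian fits.
House 3 music genre: only jazz fits.
The person in the red house is in house 3 (clue 7).
So house 1 gets brown for color.
House 2's color must be yellow (nothing else left).
From clue 6, the Brit must be in house 2.
So house 3 gets Italian for nationality.
So: house 1 = Canadian/blues/brown, house 2 = Brit/classical/yellow, house 3 = Italian/jazz/red.

classical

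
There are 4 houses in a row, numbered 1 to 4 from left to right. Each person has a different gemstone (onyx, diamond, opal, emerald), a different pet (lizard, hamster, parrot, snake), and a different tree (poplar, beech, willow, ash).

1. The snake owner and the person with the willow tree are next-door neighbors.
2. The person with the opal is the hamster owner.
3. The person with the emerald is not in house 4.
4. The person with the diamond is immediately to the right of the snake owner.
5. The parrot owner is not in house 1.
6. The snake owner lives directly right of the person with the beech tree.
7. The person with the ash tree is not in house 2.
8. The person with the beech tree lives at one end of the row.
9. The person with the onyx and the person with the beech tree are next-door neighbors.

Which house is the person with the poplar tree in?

2

Clue 8: the person with the beech tree is in house 1.
Clue 9 places the person with the onyx in house 2.
By clue 6, the snake owner is in house 2.
Clue 1 places the person with the willow tree in house 3.
Clue 4: the person with the diamond is in house 3.
The only gemstone still possible for house 1 is emerald.
That leaves opal as the gemstone for house 4.
That leaves poplar as the tree for house 2.
House 4 tree: only ash fits.
Clue 2 places the hamster owner in house 4.
House 1 pet: only lizard fits.
So house 3 gets parrot for pet.
So: house 1 = emerald/lizard/beech, house 2 = onyx/snake/poplar, house 3 = diamond/parrot/willow, house 4 = opal/hamster/ash.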